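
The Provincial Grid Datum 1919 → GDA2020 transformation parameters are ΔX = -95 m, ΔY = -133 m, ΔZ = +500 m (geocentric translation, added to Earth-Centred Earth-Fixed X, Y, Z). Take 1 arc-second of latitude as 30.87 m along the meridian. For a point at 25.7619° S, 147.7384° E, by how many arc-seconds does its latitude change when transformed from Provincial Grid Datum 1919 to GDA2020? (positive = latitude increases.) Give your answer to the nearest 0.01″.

Δφ = 14.72″

sin φ = -0.434632, cos φ = 0.900608, sin λ = 0.533786, cos λ = -0.845620.
North component: ΔN = −sin φ cos λ·ΔX − sin φ sin λ·ΔY + cos φ·ΔZ = −(-0.434632)(-0.845620)(-95) − (-0.434632)(0.533786)(-133) + (0.900608)(500) = 454.36 m.
1° of latitude spans 3600 × 30.87 = 111132 m, so Δφ = 454.36 / 111132 × 3600 = 14.719″.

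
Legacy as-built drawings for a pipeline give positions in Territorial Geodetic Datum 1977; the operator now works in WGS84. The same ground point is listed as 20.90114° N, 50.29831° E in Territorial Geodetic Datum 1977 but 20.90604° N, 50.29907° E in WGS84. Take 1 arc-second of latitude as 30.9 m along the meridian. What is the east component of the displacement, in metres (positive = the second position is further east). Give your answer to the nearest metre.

ΔE = 79 m

Δφ = 20.90604° − 20.90114° = +0.00490°; Δλ = 50.29907° − 50.29831° = +0.00076°.
1° of latitude = 3600 × 30.90 = 111240 m.
ΔN = Δφ × 111240 = 545.1 m; ΔE = Δλ × 111240 × cos(20.90114°) = +0.00076 × 111240 × 0.934197 = 79.0 m.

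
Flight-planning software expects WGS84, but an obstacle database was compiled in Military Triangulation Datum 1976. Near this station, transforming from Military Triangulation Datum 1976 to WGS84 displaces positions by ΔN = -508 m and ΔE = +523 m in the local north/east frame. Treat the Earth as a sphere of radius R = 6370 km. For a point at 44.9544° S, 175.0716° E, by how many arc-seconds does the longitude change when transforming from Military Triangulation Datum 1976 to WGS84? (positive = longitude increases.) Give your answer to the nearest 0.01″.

Δλ = 23.93″

At latitude -44.9544°, cos φ = 0.707669.
One radian of longitude at latitude φ spans R cos φ, so Δλ = ΔE / (R cos φ) = 523.0 / (6370000 × 0.707669) = 1.1602e-04 rad = 23.931″.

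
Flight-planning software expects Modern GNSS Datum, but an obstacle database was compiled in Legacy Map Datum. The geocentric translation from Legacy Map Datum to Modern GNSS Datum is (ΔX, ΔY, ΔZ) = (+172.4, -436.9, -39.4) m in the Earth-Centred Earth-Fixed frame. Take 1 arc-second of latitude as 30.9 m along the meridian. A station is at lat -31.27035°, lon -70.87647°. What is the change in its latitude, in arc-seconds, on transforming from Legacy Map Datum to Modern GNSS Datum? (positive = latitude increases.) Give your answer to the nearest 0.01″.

Δφ = 6.79″

sin φ = -0.519077, cos φ = 0.854728, sin λ = -0.944814, cos λ = 0.327606.
North component: ΔN = −sin φ cos λ·ΔX − sin φ sin λ·ΔY + cos φ·ΔZ = −(-0.519077)(0.327606)(172.4) − (-0.519077)(-0.944814)(-436.9) + (0.854728)(-39.4) = 209.91 m.
1° of latitude spans 3600 × 30.90 = 111240 m, so Δφ = 209.91 / 111240 × 3600 = 6.793″.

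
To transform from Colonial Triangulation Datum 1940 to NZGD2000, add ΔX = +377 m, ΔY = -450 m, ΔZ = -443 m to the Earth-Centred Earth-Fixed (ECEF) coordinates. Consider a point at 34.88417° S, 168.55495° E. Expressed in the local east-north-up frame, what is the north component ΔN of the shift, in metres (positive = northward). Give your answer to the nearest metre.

ΔN = -626 m

At φ = -34.88417°, λ = 168.55495°: sin φ = -0.571919, cos φ = 0.820310, sin λ = 0.198428, cos λ = -0.980115.
ΔN = −sin φ cos λ·ΔX − sin φ sin λ·ΔY + cos φ·ΔZ = −(-0.571919)(-0.980115)(377) − (-0.571919)(0.198428)(-450) + (0.820310)(-443) = -625.79 m.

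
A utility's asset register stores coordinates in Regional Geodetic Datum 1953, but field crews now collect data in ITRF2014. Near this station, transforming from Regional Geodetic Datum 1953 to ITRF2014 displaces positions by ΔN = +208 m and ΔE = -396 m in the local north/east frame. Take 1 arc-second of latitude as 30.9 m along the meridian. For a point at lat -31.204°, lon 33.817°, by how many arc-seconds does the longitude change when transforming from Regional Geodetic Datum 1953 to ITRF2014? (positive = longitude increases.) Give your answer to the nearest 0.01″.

At latitude -31.204°, cos φ = 0.855328.
1″ of longitude at this latitude = 30.90 × cos φ = 26.4296 m, so Δλ = -396.0 / 26.4296 = -14.983″.

Δλ = -14.98″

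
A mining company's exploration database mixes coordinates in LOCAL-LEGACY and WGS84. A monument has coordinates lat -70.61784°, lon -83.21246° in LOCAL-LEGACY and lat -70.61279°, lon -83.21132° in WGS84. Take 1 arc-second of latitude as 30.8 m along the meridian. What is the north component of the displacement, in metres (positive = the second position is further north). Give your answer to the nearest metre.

ΔN = 560 m

Δφ = -70.61279° − -70.61784° = +0.00505°; Δλ = -83.21132° − -83.21246° = +0.00114°.
1° of latitude = 3600 × 30.80 = 110880 m.
ΔN = Δφ × 110880 = 559.9 m; ΔE = Δλ × 110880 × cos(-70.61784°) = +0.00114 × 110880 × 0.331867 = 41.9 m.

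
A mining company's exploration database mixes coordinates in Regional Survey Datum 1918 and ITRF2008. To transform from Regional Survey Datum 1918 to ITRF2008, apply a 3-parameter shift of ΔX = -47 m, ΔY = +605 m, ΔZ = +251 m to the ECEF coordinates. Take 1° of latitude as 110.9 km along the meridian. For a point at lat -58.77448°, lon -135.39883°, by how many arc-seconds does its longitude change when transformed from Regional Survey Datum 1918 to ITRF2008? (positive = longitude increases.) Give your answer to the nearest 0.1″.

Δλ = -29.0″

sin φ = -0.855133, cos φ = 0.518408, sin λ = -0.702168, cos λ = -0.712012.
East component: ΔE = −sin λ·ΔX + cos λ·ΔY = −(-0.702168)(-47) + (-0.712012)(605) = -463.77 m.
1° of latitude spans 110900 m; at latitude φ, 1° of longitude spans that × cos φ = 57491.4 m, so Δλ = -463.77 / 57491.4 × 3600 = -29.040″.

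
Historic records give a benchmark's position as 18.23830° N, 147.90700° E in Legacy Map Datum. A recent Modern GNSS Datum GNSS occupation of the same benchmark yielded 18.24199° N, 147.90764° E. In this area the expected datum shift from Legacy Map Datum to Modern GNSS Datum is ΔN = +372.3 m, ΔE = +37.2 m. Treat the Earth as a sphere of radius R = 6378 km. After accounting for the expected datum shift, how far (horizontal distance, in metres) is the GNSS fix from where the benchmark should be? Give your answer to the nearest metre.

49 m

Observed coordinate differences: Δφ = +0.00369°, Δλ = +0.00064°.
Converting to metres (1° lat = 111317 m, cos φ = 0.949763): observed ΔN = 410.8 m, observed ΔE = 67.7 m.
Subtracting the expected shift leaves a residual of 410.8 − (372.3) = 38.5 m north and 67.7 − (37.2) = 30.5 m east.
Residual distance = √(38.5² + 30.5²) = 49.1 m.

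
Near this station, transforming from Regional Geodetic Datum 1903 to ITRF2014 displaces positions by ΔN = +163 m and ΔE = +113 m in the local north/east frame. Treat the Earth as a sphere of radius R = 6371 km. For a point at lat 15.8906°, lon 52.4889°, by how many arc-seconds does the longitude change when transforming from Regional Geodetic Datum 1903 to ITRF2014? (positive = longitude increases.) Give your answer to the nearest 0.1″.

At latitude 15.8906°, cos φ = 0.961786.
One radian of longitude at latitude φ spans R cos φ, so Δλ = ΔE / (R cos φ) = 113.0 / (6371000 × 0.961786) = 1.8441e-05 rad = 3.804″.

Δλ = 3.8″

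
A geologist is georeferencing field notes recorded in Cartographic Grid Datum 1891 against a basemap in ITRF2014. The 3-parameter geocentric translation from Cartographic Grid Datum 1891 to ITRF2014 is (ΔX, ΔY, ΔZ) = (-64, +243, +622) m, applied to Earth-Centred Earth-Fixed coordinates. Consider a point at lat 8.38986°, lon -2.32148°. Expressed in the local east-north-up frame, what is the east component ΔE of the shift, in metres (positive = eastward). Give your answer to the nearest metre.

The local east axis at (φ, λ) is (−sin λ, cos λ, 0), so ΔE = −sin(-2.32148°)·(-64) + cos(-2.32148°)·243 = 240.21 m.

ΔE = 240 m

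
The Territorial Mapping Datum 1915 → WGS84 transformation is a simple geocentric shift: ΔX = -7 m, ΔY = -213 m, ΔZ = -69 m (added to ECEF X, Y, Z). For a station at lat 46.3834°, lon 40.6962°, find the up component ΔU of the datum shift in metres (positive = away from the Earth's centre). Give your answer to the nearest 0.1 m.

ΔU = -149.4 m

The local up (radial) axis is (cos φ cos λ, cos φ sin λ, sin φ), giving ΔU = -3.661 − 95.808 − 49.954 = -149.42 m.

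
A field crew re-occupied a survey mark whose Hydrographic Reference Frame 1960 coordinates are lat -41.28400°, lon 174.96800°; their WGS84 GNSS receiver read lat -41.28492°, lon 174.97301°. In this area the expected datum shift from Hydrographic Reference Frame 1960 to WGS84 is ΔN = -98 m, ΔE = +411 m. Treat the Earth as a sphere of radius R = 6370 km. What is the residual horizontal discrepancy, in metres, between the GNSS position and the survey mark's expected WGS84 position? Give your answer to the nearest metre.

Observed coordinate differences: Δφ = -0.00092°, Δλ = +0.00501°.
Converting to metres (1° lat = 111177 m, cos φ = 0.751448): observed ΔN = -102.3 m, observed ΔE = 418.6 m.
Subtracting the expected shift leaves a residual of -102.3 − (-98) = -4.3 m north and 418.6 − (411) = 7.6 m east.
Residual distance = √((-4.3)² + 7.6²) = 8.7 m.

9 m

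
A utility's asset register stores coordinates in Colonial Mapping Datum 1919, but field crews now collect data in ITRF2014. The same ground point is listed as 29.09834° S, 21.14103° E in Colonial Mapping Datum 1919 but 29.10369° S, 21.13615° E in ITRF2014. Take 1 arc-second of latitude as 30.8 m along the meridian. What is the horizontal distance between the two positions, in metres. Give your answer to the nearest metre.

Δφ = -29.10369° − -29.09834° = -0.00535°; Δλ = 21.13615° − 21.14103° = -0.00488°.
1° of latitude = 3600 × 30.80 = 110880 m.
ΔN = Δφ × 110880 = -593.2 m; ΔE = Δλ × 110880 × cos(-29.09834°) = -0.00488 × 110880 × 0.873786 = -472.8 m.
Distance = √(ΔE² + ΔN²) = √((-472.8)² + (-593.2)²) = 758.6 m.

759 m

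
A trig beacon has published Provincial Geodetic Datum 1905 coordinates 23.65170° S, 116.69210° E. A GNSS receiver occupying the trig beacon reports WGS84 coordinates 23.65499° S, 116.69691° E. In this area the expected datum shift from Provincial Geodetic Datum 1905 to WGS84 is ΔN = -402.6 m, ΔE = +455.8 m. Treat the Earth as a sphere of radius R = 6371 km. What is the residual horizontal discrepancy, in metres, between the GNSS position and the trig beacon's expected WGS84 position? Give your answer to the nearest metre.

50 m

Observed coordinate differences: Δφ = -0.00329°, Δλ = +0.00481°.
Converting to metres (1° lat = 111195 m, cos φ = 0.916001): observed ΔN = -365.8 m, observed ΔE = 489.9 m.
Subtracting the expected shift leaves a residual of -365.8 − (-402.6) = 36.8 m north and 489.9 − (455.8) = 34.1 m east.
Residual distance = √(36.8² + 34.1²) = 50.2 m.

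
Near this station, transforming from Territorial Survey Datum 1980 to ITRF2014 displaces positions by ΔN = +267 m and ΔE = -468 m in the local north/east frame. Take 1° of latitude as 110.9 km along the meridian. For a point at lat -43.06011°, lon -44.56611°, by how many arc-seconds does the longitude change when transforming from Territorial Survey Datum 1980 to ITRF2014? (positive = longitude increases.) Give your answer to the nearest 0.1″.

Δλ = -20.8″

At latitude -43.06011°, cos φ = 0.730638.
1° of longitude at this latitude = 110.9 × cos φ = 81.03 km, so Δλ = -468.0 / 81027.7 = -0.0057758° = -20.793″.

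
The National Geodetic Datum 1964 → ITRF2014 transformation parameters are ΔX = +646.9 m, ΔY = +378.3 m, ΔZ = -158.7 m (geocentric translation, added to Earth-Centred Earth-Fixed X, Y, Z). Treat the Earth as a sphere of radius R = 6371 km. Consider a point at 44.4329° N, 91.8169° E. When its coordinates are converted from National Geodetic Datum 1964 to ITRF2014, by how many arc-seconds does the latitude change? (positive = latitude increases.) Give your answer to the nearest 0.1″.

sin φ = 0.700073, cos φ = 0.714071, sin λ = 0.999497, cos λ = -0.031706.
North component: ΔN = −sin φ cos λ·ΔX − sin φ sin λ·ΔY + cos φ·ΔZ = −(0.700073)(-0.031706)(646.9) − (0.700073)(0.999497)(378.3) + (0.714071)(-158.7) = -363.67 m.
1° of latitude spans πR/180 = 111195 m, so Δφ = -363.67 / 111195 × 3600 = -11.774″.

Δφ = -11.8″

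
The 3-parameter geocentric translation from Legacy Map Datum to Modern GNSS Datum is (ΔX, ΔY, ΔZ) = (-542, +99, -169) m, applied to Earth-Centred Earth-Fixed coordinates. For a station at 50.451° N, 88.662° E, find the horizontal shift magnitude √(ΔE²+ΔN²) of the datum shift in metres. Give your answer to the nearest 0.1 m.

571.4 m

The local east axis at (φ, λ) is (−sin λ, cos λ, 0), so ΔE = −sin(88.662°)·(-542) + cos(88.662°)·99 = 544.16 m.
The local north axis is (−sin φ cos λ, −sin φ sin λ, cos φ), giving ΔN = 9.759 − 76.316 − 107.609 = -174.17 m.
Horizontal magnitude = √(ΔE² + ΔN²) = √(544.16² + (-174.17)²) = 571.36 m.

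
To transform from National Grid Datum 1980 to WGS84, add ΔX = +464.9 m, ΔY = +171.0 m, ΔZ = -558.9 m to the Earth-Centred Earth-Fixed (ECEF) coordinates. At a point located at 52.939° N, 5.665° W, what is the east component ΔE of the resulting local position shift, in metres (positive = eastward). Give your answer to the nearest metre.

The local east axis at (φ, λ) is (−sin λ, cos λ, 0), so ΔE = −sin(-5.665°)·464.9 + cos(-5.665°)·171.0 = 216.06 m.

ΔE = 216 m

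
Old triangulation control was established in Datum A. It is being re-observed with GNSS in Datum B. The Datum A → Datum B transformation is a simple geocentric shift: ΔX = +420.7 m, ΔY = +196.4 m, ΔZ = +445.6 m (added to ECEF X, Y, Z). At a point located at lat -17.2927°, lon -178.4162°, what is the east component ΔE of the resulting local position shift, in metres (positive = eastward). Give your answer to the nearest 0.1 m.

ΔE = -184.7 m

The local east axis at (φ, λ) is (−sin λ, cos λ, 0), so ΔE = −sin(-178.4162°)·420.7 + cos(-178.4162°)·196.4 = -184.70 m.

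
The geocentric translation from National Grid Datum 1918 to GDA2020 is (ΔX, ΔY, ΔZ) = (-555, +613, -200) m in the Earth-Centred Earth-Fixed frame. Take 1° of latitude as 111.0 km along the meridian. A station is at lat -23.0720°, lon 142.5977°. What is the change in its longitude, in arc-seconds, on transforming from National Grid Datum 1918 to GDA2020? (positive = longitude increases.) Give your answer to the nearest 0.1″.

Δλ = -5.3″

sin φ = -0.391888, cos φ = 0.920013, sin λ = 0.607408, cos λ = -0.794390.
East component: ΔE = −sin λ·ΔX + cos λ·ΔY = −(0.607408)(-555) + (-0.794390)(613) = -149.85 m.
1° of latitude spans 111000 m; at latitude φ, 1° of longitude spans that × cos φ = 102121.5 m, so Δλ = -149.85 / 102121.5 × 3600 = -5.283″.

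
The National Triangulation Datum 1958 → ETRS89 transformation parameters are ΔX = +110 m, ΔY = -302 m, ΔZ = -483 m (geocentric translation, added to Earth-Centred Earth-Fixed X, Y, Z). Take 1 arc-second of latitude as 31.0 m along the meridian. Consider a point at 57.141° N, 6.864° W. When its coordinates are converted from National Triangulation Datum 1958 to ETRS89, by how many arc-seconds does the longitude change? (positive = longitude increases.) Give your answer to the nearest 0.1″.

sin φ = 0.840008, cos φ = 0.542573, sin λ = -0.119513, cos λ = 0.992833.
East component: ΔE = −sin λ·ΔX + cos λ·ΔY = −(-0.119513)(110) + (0.992833)(-302) = -286.69 m.
1° of latitude spans 3600 × 31.00 = 111600 m; at latitude φ, 1° of longitude spans that × cos φ = 60551.2 m, so Δλ = -286.69 / 60551.2 × 3600 = -17.045″.

Δλ = -17.0″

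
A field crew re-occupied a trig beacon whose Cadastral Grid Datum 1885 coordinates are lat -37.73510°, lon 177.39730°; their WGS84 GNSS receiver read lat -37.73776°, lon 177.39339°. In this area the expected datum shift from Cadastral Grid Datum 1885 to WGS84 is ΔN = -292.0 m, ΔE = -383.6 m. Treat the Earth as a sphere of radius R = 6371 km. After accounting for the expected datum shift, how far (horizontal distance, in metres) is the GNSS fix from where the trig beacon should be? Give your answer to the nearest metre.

40 m

Observed coordinate differences: Δφ = -0.00266°, Δλ = -0.00391°.
Converting to metres (1° lat = 111195 m, cos φ = 0.790849): observed ΔN = -295.8 m, observed ΔE = -343.8 m.
Subtracting the expected shift leaves a residual of -295.8 − (-292.0) = -3.8 m north and -343.8 − (-383.6) = 39.8 m east.
Residual distance = √((-3.8)² + 39.8²) = 39.9 m.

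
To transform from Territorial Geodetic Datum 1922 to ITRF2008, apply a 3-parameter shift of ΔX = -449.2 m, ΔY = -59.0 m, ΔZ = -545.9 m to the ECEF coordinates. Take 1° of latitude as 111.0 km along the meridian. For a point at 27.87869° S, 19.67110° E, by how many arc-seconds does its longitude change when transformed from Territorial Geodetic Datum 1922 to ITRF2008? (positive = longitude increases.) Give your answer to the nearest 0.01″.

Δλ = 3.51″

sin φ = -0.467601, cos φ = 0.883940, sin λ = 0.336620, cos λ = 0.941640.
East component: ΔE = −sin λ·ΔX + cos λ·ΔY = −(0.336620)(-449.2) + (0.941640)(-59.0) = 95.65 m.
1° of latitude spans 111000 m; at latitude φ, 1° of longitude spans that × cos φ = 98117.3 m, so Δλ = 95.65 / 98117.3 × 3600 = 3.510″.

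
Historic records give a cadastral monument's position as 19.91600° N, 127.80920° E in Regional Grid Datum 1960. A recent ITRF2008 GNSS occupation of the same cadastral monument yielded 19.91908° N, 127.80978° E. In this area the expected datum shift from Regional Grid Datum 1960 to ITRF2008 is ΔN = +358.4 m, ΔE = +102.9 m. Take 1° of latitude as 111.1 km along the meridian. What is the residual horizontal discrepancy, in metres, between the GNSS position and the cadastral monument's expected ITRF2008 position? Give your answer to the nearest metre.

Observed coordinate differences: Δφ = +0.00308°, Δλ = +0.00058°.
Converting to metres (1° lat = 111100 m, cos φ = 0.940193): observed ΔN = 342.2 m, observed ΔE = 60.6 m.
Subtracting the expected shift leaves a residual of 342.2 − (358.4) = -16.2 m north and 60.6 − (102.9) = -42.3 m east.
Residual distance = √((-16.2)² + (-42.3)²) = 45.3 m.

45 m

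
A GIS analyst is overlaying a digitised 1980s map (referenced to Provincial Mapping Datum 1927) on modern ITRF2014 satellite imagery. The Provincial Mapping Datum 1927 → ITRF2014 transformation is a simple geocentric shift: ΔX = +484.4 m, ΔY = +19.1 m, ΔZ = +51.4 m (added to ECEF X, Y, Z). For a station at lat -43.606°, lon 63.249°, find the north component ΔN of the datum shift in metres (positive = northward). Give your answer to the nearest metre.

ΔN = 199 m

The local north axis is (−sin φ cos λ, −sin φ sin λ, cos φ), giving ΔN = 150.378 + 11.763 + 37.219 = 199.36 m.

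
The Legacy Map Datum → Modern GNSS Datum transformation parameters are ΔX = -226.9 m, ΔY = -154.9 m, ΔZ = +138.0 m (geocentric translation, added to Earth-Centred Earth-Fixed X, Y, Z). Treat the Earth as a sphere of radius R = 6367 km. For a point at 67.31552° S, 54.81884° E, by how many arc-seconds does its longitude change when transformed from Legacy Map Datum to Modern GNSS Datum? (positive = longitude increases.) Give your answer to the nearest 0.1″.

Δλ = 8.1″

sin φ = -0.922643, cos φ = 0.385656, sin λ = 0.817334, cos λ = 0.576164.
East component: ΔE = −sin λ·ΔX + cos λ·ΔY = −(0.817334)(-226.9) + (0.576164)(-154.9) = 96.21 m.
1° of latitude spans πR/180 = 111125 m; at latitude φ, 1° of longitude spans that × cos φ = 42856.1 m, so Δλ = 96.21 / 42856.1 × 3600 = 8.081″.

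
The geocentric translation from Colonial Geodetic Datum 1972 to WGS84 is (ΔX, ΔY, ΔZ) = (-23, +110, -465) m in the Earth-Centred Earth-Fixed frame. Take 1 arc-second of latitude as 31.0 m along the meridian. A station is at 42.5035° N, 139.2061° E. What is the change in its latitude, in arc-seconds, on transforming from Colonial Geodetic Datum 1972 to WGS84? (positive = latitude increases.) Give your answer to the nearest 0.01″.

Δφ = -13.00″

sin φ = 0.675635, cos φ = 0.737236, sin λ = 0.653340, cos λ = -0.757065.
North component: ΔN = −sin φ cos λ·ΔX − sin φ sin λ·ΔY + cos φ·ΔZ = −(0.675635)(-0.757065)(-23) − (0.675635)(0.653340)(110) + (0.737236)(-465) = -403.14 m.
1° of latitude spans 3600 × 31.00 = 111600 m, so Δφ = -403.14 / 111600 × 3600 = -13.004″.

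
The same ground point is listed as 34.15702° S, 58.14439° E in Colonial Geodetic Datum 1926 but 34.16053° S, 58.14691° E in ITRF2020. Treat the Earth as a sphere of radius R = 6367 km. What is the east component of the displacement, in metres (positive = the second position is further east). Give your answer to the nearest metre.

Δφ = -34.16053° − -34.15702° = -0.00351°; Δλ = 58.14691° − 58.14439° = +0.00252°.
1° along a meridian = πR/180 = 111125 m.
ΔN = Δφ × 111125 = -390.0 m; ΔE = Δλ × 111125 × cos(-34.15702°) = +0.00252 × 111125 × 0.827502 = 231.7 m.

ΔE = 232 m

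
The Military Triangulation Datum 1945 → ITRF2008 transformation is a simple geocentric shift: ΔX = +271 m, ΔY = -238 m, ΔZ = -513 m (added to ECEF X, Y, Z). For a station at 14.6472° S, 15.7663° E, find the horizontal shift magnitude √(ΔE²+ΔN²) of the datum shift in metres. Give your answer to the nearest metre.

540 m

At φ = -14.6472°, λ = 15.7663°: sin φ = -0.252866, cos φ = 0.967501, sin λ = 0.271714, cos λ = 0.962378.
ΔE = −sin λ·ΔX + cos λ·ΔY = −(0.271714)·(271) + (0.962378)·(-238) = -302.68 m.
ΔN = −sin φ cos λ·ΔX − sin φ sin λ·ΔY + cos φ·ΔZ = −(-0.252866)(0.962378)(271) − (-0.252866)(0.271714)(-238) + (0.967501)(-513) = -446.73 m.
Horizontal magnitude = √(ΔE² + ΔN²) = √((-302.68)² + (-446.73)²) = 539.62 m.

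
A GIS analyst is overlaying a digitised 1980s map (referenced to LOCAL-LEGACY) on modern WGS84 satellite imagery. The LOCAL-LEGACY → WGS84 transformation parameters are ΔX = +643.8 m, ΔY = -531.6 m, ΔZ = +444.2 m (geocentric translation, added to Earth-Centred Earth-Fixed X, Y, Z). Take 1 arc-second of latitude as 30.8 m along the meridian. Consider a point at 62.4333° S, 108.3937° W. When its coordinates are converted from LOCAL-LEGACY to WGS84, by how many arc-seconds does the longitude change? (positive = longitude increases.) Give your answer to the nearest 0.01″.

Δλ = 54.63″

sin φ = -0.886473, cos φ = 0.462781, sin λ = -0.948911, cos λ = -0.315545.
East component: ΔE = −sin λ·ΔX + cos λ·ΔY = −(-0.948911)(643.8) + (-0.315545)(-531.6) = 778.65 m.
1° of latitude spans 3600 × 30.80 = 110880 m; at latitude φ, 1° of longitude spans that × cos φ = 51313.1 m, so Δλ = 778.65 / 51313.1 × 3600 = 54.628″.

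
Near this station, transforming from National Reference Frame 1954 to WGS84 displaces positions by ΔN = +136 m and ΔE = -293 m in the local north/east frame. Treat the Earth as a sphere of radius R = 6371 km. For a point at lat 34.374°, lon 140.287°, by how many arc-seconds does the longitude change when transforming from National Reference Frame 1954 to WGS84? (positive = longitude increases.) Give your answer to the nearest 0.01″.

At latitude 34.374°, cos φ = 0.825370.
One radian of longitude at latitude φ spans R cos φ, so Δλ = ΔE / (R cos φ) = -293.0 / (6371000 × 0.825370) = -5.5720e-05 rad = -11.493″.

Δλ = -11.49″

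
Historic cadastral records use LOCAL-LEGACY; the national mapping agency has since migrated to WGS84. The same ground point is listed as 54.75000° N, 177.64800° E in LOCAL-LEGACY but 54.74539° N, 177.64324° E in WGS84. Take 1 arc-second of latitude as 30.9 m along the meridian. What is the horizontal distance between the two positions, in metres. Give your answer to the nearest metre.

Δφ = 54.74539° − 54.75000° = -0.00461°; Δλ = 177.64324° − 177.64800° = -0.00476°.
1° of latitude = 3600 × 30.90 = 111240 m.
ΔN = Δφ × 111240 = -512.8 m; ΔE = Δλ × 111240 × cos(54.75000°) = -0.00476 × 111240 × 0.577145 = -305.6 m.
Distance = √(ΔE² + ΔN²) = √((-305.6)² + (-512.8)²) = 597.0 m.

597 m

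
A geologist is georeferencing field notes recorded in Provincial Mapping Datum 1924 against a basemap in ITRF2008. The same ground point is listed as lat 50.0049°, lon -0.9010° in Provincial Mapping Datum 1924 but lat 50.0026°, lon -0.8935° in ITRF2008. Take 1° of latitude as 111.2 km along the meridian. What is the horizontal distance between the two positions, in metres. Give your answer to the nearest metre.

Δφ = 50.0026° − 50.0049° = -0.0023°; Δλ = -0.8935° − -0.9010° = +0.0075°.
ΔN = Δφ × 111200 = -255.8 m; ΔE = Δλ × 111200 × cos(50.0049°) = +0.0075 × 111200 × 0.642722 = 536.0 m.
Distance = √(ΔE² + ΔN²) = √(536.0² + (-255.8)²) = 593.9 m.

594 m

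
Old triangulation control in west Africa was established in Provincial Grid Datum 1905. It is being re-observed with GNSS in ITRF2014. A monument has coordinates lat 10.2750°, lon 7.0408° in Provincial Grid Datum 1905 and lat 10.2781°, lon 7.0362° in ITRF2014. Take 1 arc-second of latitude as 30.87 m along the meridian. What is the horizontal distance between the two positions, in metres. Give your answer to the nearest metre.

610 m

Δφ = 10.2781° − 10.2750° = +0.0031°; Δλ = 7.0362° − 7.0408° = -0.0046°.
1° of latitude = 3600 × 30.87 = 111132 m.
ΔN = Δφ × 111132 = 344.5 m; ΔE = Δλ × 111132 × cos(10.2750°) = -0.0046 × 111132 × 0.983963 = -503.0 m.
Distance = √(ΔE² + ΔN²) = √((-503.0)² + 344.5²) = 609.7 m.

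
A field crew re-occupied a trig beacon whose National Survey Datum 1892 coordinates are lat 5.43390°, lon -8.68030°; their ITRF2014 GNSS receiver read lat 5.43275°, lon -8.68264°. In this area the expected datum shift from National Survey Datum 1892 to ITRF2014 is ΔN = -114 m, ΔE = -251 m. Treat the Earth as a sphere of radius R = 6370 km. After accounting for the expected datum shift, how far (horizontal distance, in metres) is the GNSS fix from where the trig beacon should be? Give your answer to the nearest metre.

Observed coordinate differences: Δφ = -0.00115°, Δλ = -0.00234°.
Converting to metres (1° lat = 111177 m, cos φ = 0.995506): observed ΔN = -127.9 m, observed ΔE = -259.0 m.
Subtracting the expected shift leaves a residual of -127.9 − (-114) = -13.9 m north and -259.0 − (-251) = -8.0 m east.
Residual distance = √((-13.9)² + (-8.0)²) = 16.0 m.

16 m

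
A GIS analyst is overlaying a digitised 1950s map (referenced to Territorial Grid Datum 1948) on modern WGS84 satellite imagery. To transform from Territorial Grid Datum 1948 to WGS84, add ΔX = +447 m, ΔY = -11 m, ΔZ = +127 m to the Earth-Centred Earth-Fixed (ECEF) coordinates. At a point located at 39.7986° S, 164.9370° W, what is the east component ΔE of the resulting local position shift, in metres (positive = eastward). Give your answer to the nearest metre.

ΔE = 127 m

The local east axis at (φ, λ) is (−sin λ, cos λ, 0), so ΔE = −sin(-164.9370°)·447 + cos(-164.9370°)·(-11) = 126.79 m.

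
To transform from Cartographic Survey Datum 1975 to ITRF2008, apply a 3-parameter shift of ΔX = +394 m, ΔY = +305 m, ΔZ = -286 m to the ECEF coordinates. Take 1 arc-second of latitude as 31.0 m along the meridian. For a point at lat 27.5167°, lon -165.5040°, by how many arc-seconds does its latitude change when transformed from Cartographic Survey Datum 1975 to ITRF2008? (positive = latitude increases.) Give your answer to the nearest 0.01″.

Δφ = -1.36″

sin φ = 0.462007, cos φ = 0.886876, sin λ = -0.250312, cos λ = -0.968165.
North component: ΔN = −sin φ cos λ·ΔX − sin φ sin λ·ΔY + cos φ·ΔZ = −(0.462007)(-0.968165)(394) − (0.462007)(-0.250312)(305) + (0.886876)(-286) = -42.14 m.
1° of latitude spans 3600 × 31.00 = 111600 m, so Δφ = -42.14 / 111600 × 3600 = -1.359″.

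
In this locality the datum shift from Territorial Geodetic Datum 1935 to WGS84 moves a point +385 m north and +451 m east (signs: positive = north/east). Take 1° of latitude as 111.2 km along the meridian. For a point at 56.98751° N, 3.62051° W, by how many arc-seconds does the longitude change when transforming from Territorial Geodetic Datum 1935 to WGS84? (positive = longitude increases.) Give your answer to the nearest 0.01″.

At latitude 56.98751°, cos φ = 0.544822.
1° of longitude at this latitude = 111.2 × cos φ = 60.58 km, so Δλ = 451.0 / 60584.2 = 0.0074442° = 26.799″.

Δλ = 26.80″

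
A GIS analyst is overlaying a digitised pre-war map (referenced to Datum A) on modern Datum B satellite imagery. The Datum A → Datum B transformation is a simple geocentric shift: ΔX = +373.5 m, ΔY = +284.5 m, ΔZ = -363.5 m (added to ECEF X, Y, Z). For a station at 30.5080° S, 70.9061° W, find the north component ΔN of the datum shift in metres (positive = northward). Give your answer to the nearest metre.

ΔN = -388 m

The local north axis is (−sin φ cos λ, −sin φ sin λ, cos φ), giving ΔN = 62.025 − 136.483 − 313.176 = -387.63 m.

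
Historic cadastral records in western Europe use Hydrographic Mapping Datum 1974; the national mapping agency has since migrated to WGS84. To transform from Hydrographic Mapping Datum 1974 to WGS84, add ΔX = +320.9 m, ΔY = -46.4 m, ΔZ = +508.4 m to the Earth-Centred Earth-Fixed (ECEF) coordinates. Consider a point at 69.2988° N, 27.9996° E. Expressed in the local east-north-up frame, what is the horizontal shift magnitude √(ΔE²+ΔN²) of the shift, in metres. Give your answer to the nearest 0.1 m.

The local east axis at (φ, λ) is (−sin λ, cos λ, 0), so ΔE = −sin(27.9996°)·320.9 + cos(27.9996°)·(-46.4) = -191.62 m.
The local north axis is (−sin φ cos λ, −sin φ sin λ, cos φ), giving ΔN = -265.046 + 20.377 + 179.717 = -64.95 m.
Horizontal magnitude = √(ΔE² + ΔN²) = √((-191.62)² + (-64.95)²) = 202.33 m.

202.3 m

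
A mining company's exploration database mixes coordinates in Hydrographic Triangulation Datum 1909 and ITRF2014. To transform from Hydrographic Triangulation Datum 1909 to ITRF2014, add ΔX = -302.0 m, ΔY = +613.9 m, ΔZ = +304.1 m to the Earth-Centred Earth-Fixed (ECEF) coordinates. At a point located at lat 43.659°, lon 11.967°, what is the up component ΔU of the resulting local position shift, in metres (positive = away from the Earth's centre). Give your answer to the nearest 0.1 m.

The local up (radial) axis is (cos φ cos λ, cos φ sin λ, sin φ), giving ΔU = -213.737 + 92.090 + 209.940 = 88.29 m.

ΔU = 88.3 m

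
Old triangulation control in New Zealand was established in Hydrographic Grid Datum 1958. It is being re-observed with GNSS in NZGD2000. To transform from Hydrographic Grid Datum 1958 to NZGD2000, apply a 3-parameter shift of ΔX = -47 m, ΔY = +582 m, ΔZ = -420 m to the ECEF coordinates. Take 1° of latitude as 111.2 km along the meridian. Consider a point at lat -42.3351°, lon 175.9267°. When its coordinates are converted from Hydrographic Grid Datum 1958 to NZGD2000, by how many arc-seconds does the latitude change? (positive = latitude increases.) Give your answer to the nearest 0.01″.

Δφ = -8.13″

sin φ = -0.673465, cos φ = 0.739219, sin λ = 0.071033, cos λ = -0.997474.
North component: ΔN = −sin φ cos λ·ΔX − sin φ sin λ·ΔY + cos φ·ΔZ = −(-0.673465)(-0.997474)(-47) − (-0.673465)(0.071033)(582) + (0.739219)(-420) = -251.06 m.
1° of latitude spans 111200 m, so Δφ = -251.06 / 111200 × 3600 = -8.128″.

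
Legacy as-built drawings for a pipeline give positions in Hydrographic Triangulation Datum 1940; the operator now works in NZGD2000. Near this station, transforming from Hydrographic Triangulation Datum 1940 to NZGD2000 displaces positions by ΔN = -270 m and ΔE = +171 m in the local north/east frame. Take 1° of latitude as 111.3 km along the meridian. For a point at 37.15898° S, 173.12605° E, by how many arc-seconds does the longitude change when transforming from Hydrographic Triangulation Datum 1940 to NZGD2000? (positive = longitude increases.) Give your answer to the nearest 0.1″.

At latitude -37.15898°, cos φ = 0.796963.
1° of longitude at this latitude = 111.3 × cos φ = 88.70 km, so Δλ = 171.0 / 88701.9 = 0.0019278° = 6.940″.

Δλ = 6.9″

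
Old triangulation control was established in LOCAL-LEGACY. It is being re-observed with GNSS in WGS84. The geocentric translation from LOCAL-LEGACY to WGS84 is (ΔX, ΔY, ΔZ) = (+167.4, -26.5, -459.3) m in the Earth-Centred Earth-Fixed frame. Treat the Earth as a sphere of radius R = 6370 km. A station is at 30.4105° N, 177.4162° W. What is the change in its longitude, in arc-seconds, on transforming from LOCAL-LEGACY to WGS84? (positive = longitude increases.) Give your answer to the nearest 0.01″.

sin φ = 0.506192, cos φ = 0.862421, sin λ = -0.045081, cos λ = -0.998983.
East component: ΔE = −sin λ·ΔX + cos λ·ΔY = −(-0.045081)(167.4) + (-0.998983)(-26.5) = 34.02 m.
1° of latitude spans πR/180 = 111177 m; at latitude φ, 1° of longitude spans that × cos φ = 95881.8 m, so Δλ = 34.02 / 95881.8 × 3600 = 1.277″.

Δλ = 1.28″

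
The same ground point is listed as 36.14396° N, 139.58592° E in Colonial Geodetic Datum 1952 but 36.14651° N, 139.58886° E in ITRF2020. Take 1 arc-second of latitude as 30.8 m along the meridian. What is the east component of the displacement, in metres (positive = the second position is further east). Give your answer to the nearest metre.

Δφ = 36.14651° − 36.14396° = +0.00255°; Δλ = 139.58886° − 139.58592° = +0.00294°.
1° of latitude = 3600 × 30.80 = 110880 m.
ΔN = Δφ × 110880 = 282.7 m; ΔE = Δλ × 110880 × cos(36.14396°) = +0.00294 × 110880 × 0.807538 = 263.2 m.

ΔE = 263 m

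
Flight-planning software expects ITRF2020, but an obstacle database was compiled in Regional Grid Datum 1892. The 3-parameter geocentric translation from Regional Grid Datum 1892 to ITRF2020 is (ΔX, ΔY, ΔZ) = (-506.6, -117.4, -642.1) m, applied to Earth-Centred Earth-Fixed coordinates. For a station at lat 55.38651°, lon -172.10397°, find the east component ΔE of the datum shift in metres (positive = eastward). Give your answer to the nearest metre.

The local east axis at (φ, λ) is (−sin λ, cos λ, 0), so ΔE = −sin(-172.10397°)·(-506.6) + cos(-172.10397°)·(-117.4) = 46.69 m.

ΔE = 47 m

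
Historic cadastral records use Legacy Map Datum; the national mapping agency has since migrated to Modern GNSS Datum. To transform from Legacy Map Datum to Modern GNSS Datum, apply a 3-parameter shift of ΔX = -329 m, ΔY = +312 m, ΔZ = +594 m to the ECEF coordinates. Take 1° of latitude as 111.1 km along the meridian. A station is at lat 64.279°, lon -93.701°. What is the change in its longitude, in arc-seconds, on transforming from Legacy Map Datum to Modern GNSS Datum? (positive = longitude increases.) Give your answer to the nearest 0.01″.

sin φ = 0.900918, cos φ = 0.433989, sin λ = -0.997914, cos λ = -0.064550.
East component: ΔE = −sin λ·ΔX + cos λ·ΔY = −(-0.997914)(-329) + (-0.064550)(312) = -348.45 m.
1° of latitude spans 111100 m; at latitude φ, 1° of longitude spans that × cos φ = 48216.2 m, so Δλ = -348.45 / 48216.2 × 3600 = -26.017″.

Δλ = -26.02″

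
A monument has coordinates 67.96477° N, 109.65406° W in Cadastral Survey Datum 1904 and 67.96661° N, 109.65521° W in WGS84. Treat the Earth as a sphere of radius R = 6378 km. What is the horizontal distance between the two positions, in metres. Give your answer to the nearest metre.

Δφ = 67.96661° − 67.96477° = +0.00184°; Δλ = -109.65521° − -109.65406° = -0.00115°.
1° along a meridian = πR/180 = 111317 m.
ΔN = Δφ × 111317 = 204.8 m; ΔE = Δλ × 111317 × cos(67.96477°) = -0.00115 × 111317 × 0.375177 = -48.0 m.
Distance = √(ΔE² + ΔN²) = √((-48.0)² + 204.8²) = 210.4 m.

210 m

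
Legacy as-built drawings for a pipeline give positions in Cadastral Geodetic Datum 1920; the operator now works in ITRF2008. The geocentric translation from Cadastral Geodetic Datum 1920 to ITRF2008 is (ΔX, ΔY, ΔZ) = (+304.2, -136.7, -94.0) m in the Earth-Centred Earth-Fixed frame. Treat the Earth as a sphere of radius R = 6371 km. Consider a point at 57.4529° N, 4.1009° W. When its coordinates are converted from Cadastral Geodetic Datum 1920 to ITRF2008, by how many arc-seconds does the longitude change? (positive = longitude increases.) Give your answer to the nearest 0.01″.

sin φ = 0.842949, cos φ = 0.537993, sin λ = -0.071513, cos λ = 0.997440.
East component: ΔE = −sin λ·ΔX + cos λ·ΔY = −(-0.071513)(304.2) + (0.997440)(-136.7) = -114.60 m.
1° of latitude spans πR/180 = 111195 m; at latitude φ, 1° of longitude spans that × cos φ = 59822.1 m, so Δλ = -114.60 / 59822.1 × 3600 = -6.896″.

Δλ = -6.90″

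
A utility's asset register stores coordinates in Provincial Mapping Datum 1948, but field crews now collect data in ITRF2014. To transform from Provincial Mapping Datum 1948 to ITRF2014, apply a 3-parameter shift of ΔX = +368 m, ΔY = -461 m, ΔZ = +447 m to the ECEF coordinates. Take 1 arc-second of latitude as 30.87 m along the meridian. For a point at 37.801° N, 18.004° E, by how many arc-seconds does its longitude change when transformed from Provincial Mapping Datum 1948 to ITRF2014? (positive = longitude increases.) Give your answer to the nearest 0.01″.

Δλ = -22.64″

sin φ = 0.612921, cos φ = 0.790144, sin λ = 0.309083, cos λ = 0.951035.
East component: ΔE = −sin λ·ΔX + cos λ·ΔY = −(0.309083)(368) + (0.951035)(-461) = -552.17 m.
1° of latitude spans 3600 × 30.87 = 111132 m; at latitude φ, 1° of longitude spans that × cos φ = 87810.3 m, so Δλ = -552.17 / 87810.3 × 3600 = -22.638″.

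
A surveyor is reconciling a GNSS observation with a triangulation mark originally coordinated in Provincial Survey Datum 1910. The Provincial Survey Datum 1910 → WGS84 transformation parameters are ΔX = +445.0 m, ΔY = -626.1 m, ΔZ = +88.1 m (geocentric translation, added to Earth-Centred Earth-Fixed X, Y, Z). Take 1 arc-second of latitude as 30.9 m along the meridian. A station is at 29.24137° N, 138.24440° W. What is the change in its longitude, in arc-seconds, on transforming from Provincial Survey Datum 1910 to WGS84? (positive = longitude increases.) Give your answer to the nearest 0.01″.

sin φ = 0.488490, cos φ = 0.872570, sin λ = -0.665955, cos λ = -0.745992.
East component: ΔE = −sin λ·ΔX + cos λ·ΔY = −(-0.665955)(445.0) + (-0.745992)(-626.1) = 763.42 m.
1° of latitude spans 3600 × 30.90 = 111240 m; at latitude φ, 1° of longitude spans that × cos φ = 97064.6 m, so Δλ = 763.42 / 97064.6 × 3600 = 28.314″.

Δλ = 28.31″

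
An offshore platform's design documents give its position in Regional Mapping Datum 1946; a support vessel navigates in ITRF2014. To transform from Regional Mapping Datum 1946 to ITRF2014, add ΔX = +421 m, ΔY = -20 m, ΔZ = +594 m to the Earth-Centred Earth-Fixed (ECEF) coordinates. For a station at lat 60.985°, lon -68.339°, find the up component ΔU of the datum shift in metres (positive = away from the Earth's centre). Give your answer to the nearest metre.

ΔU = 604 m

The local up (radial) axis is (cos φ cos λ, cos φ sin λ, sin φ), giving ΔU = 75.374 + 9.016 + 519.449 = 603.84 m.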